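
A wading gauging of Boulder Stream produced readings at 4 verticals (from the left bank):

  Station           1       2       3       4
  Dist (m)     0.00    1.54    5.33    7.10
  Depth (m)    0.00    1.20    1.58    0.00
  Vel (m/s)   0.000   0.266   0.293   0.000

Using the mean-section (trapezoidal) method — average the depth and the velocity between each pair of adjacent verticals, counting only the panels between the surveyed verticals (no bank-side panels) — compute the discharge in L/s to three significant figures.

Panel 1-2: Δb = 1.54 m, d̄ = (0.00+1.20)/2 = 0.6, v̄ = (0.000+0.266)/2 = 0.133 → q = 1.54×0.6×0.133 = 0.1229 m³/s
Panel 2-3: Δb = 3.79 m, d̄ = (1.20+1.58)/2 = 1.39, v̄ = (0.266+0.293)/2 = 0.2795 → q = 3.79×1.39×0.2795 = 1.472 m³/s
Panel 3-4: Δb = 1.77 m, d̄ = (1.58+0.00)/2 = 0.79, v̄ = (0.293+0.000)/2 = 0.1465 → q = 1.77×0.79×0.1465 = 0.2049 m³/s
Q = Σ q = 1.800 m³/s
= 1.800 × 1000 = 1800 L/s

1800 L/s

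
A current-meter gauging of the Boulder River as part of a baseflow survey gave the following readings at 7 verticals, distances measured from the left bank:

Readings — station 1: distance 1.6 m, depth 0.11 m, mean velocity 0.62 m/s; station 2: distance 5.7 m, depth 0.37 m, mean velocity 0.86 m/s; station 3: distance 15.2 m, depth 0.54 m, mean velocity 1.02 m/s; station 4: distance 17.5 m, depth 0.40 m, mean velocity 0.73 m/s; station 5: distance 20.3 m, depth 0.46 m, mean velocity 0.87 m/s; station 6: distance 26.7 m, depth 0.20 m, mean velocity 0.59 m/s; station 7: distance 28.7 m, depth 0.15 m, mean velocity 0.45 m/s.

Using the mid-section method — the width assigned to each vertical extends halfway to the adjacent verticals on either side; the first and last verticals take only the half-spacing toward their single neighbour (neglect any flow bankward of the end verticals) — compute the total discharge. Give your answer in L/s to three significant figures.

8700 L/s

w_1 = (5.7 − 1.6)/2 = 2.05 m; q_1 = 0.62 × 0.11 × 2.05 = 0.1398 m³/s
w_2 = (15.2 − 1.6)/2 = 6.8 m; q_2 = 0.86 × 0.37 × 6.8 = 2.164 m³/s
w_3 = (17.5 − 5.7)/2 = 5.9 m; q_3 = 1.02 × 0.54 × 5.9 = 3.250 m³/s
w_4 = (20.3 − 15.2)/2 = 2.55 m; q_4 = 0.73 × 0.40 × 2.55 = 0.7446 m³/s
w_5 = (26.7 − 17.5)/2 = 4.6 m; q_5 = 0.87 × 0.46 × 4.6 = 1.841 m³/s
w_6 = (28.7 − 20.3)/2 = 4.2 m; q_6 = 0.59 × 0.20 × 4.2 = 0.4956 m³/s
w_7 = (28.7 − 26.7)/2 = 1 m; q_7 = 0.45 × 0.15 × 1 = 0.06750 m³/s
Q = Σ qᵢ = 8.702 m³/s
= 8.702 × 1000 = 8702 L/s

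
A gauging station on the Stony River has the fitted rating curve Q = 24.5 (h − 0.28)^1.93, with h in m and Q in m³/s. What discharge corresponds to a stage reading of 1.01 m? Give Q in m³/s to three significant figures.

13.3 m³/s

Q = 24.5 × (1.01 − 0.28)^1.93 = 24.5 × 0.73^1.93 = 13.35 m³/s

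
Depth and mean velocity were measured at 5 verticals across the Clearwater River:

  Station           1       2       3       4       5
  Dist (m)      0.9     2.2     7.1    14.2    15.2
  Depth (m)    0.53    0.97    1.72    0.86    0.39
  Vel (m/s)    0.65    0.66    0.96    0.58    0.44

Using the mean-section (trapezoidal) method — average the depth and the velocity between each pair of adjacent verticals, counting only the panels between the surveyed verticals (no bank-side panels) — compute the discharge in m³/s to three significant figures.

13.3 m³/s

Panel 1-2: Δb = 1.3 m, d̄ = (0.53+0.97)/2 = 0.75, v̄ = (0.65+0.66)/2 = 0.655 → q = 1.3×0.75×0.655 = 0.6386 m³/s
Panel 2-3: Δb = 4.9 m, d̄ = (0.97+1.72)/2 = 1.345, v̄ = (0.66+0.96)/2 = 0.81 → q = 4.9×1.345×0.81 = 5.338 m³/s
Panel 3-4: Δb = 7.1 m, d̄ = (1.72+0.86)/2 = 1.29, v̄ = (0.96+0.58)/2 = 0.77 → q = 7.1×1.29×0.77 = 7.052 m³/s
Panel 4-5: Δb = 1 m, d̄ = (0.86+0.39)/2 = 0.625, v̄ = (0.58+0.44)/2 = 0.51 → q = 1×0.625×0.51 = 0.3188 m³/s
Q = Σ q = 13.35 m³/s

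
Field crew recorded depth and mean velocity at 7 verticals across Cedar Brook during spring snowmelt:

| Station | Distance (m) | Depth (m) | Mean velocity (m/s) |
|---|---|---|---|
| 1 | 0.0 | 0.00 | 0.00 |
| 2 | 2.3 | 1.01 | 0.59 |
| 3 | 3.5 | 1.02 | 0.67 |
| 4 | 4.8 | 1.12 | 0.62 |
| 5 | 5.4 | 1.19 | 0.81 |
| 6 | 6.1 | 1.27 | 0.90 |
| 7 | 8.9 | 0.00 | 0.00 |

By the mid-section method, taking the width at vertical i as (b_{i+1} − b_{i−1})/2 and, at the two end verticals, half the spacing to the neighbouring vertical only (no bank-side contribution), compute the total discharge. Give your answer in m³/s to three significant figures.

w_2 = (3.5 − 0.0)/2 = 1.75 m; q_2 = 0.59 × 1.01 × 1.75 = 1.043 m³/s
w_3 = (4.8 − 2.3)/2 = 1.25 m; q_3 = 0.67 × 1.02 × 1.25 = 0.8543 m³/s
w_4 = (5.4 − 3.5)/2 = 0.95 m; q_4 = 0.62 × 1.12 × 0.95 = 0.6597 m³/s
w_5 = (6.1 − 4.8)/2 = 0.65 m; q_5 = 0.81 × 1.19 × 0.65 = 0.6265 m³/s
w_6 = (8.9 − 5.4)/2 = 1.75 m; q_6 = 0.90 × 1.27 × 1.75 = 2.000 m³/s
Stations 1, 7 contribute zero (depth or velocity is 0).
Q = Σ qᵢ = 5.184 m³/s

5.18 m³/s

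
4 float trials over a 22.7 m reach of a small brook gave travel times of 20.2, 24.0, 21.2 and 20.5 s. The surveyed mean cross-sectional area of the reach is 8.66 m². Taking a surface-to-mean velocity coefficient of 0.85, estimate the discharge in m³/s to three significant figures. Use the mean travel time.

7.78 m³/s

t̄ = (20.2 + 24.0 + 21.2 + 20.5) / 4 = 21.475 s
v_surface = L / t̄ = 22.7 / 21.475 = 1.057 m/s
v_mean = 0.85 × 1.057 = 0.8985 m/s
Q = A × v_mean = 8.66 × 0.8985 = 7.781 m³/s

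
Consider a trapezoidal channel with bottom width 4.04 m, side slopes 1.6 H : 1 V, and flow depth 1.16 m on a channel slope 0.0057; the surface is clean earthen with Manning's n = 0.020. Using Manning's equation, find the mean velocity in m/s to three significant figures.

3.29 m/s

A = (b + z·y)·y = (4.04 + 1.6×1.16)×1.16 = 6.839 m²
P = b + 2y√(1+z²) = 4.04 + 2×1.16×√(1+1.6²) = 8.417 m
R = A/P = 6.839/8.417 = 0.8125 m
Q = (1/n)·A·R^(2/3)·S^(1/2) = (1/0.020) × 6.839 × 0.8125^(2/3) × 0.0057^(1/2) = 22.48 m³/s
V = Q/A = 22.48/6.839 = 3.287 m/s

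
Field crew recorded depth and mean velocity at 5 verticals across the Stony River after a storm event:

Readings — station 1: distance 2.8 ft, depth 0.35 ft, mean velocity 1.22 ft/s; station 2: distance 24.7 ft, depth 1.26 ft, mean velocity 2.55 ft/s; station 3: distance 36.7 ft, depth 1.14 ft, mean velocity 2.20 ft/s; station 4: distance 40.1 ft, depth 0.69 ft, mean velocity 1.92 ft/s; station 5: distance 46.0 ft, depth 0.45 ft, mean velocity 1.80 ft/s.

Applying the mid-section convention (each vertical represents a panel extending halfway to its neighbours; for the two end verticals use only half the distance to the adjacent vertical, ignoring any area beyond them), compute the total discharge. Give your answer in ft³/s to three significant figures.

w_1 = (24.7 − 2.8)/2 = 10.95 ft; q_1 = 1.22 × 0.35 × 10.95 = 4.676 ft³/s
w_2 = (36.7 − 2.8)/2 = 16.95 ft; q_2 = 2.55 × 1.26 × 16.95 = 54.46 ft³/s
w_3 = (40.1 − 24.7)/2 = 7.7 ft; q_3 = 2.20 × 1.14 × 7.7 = 19.31 ft³/s
w_4 = (46.0 − 36.7)/2 = 4.65 ft; q_4 = 1.92 × 0.69 × 4.65 = 6.160 ft³/s
w_5 = (46.0 − 40.1)/2 = 2.95 ft; q_5 = 1.80 × 0.45 × 2.95 = 2.390 ft³/s
Q = Σ qᵢ = 87.00 ft³/s

87.0 ft³/s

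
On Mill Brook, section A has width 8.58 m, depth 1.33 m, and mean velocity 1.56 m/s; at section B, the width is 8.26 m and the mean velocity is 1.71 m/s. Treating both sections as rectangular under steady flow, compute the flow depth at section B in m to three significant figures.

1.26 m

Q = A₁V₁ = (8.58×1.33) × 1.56 = 17.80 m³/s
d₂ = Q/(b₂ V₂) = 17.80/(8.26×1.71) = 1.260 m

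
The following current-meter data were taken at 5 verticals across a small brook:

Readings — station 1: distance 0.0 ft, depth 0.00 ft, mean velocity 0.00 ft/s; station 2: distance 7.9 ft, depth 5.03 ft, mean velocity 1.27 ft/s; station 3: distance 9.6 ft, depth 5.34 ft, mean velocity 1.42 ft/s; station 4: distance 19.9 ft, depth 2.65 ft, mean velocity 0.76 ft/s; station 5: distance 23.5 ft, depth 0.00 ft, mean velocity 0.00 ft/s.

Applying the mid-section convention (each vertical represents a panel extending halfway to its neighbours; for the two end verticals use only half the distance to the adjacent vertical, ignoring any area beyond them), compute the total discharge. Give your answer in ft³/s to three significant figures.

90.2 ft³/s

w_2 = (9.6 − 0.0)/2 = 4.8 ft; q_2 = 1.27 × 5.03 × 4.8 = 30.66 ft³/s
w_3 = (19.9 − 7.9)/2 = 6 ft; q_3 = 1.42 × 5.34 × 6 = 45.50 ft³/s
w_4 = (23.5 − 9.6)/2 = 6.95 ft; q_4 = 0.76 × 2.65 × 6.95 = 14.00 ft³/s
Stations 1, 5 contribute zero (depth or velocity is 0).
Q = Σ qᵢ = 90.16 ft³/s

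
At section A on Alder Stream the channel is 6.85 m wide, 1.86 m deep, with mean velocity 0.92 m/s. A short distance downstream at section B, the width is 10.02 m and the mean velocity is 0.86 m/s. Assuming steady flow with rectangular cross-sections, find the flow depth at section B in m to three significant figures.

1.36 m

Q = A₁V₁ = (6.85×1.86) × 0.92 = 11.72 m³/s
d₂ = Q/(b₂ V₂) = 11.72/(10.02×0.86) = 1.360 m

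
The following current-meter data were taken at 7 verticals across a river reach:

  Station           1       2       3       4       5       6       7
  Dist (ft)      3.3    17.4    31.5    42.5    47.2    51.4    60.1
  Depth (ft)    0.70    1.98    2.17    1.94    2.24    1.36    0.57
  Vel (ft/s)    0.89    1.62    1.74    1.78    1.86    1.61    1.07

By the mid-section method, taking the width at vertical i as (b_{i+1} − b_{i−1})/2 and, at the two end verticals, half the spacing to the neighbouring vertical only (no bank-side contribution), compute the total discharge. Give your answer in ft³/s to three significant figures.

w_1 = (17.4 − 3.3)/2 = 7.05 ft; q_1 = 0.89 × 0.70 × 7.05 = 4.392 ft³/s
w_2 = (31.5 − 3.3)/2 = 14.1 ft; q_2 = 1.62 × 1.98 × 14.1 = 45.23 ft³/s
w_3 = (42.5 − 17.4)/2 = 12.55 ft; q_3 = 1.74 × 2.17 × 12.55 = 47.39 ft³/s
w_4 = (47.2 − 31.5)/2 = 7.85 ft; q_4 = 1.78 × 1.94 × 7.85 = 27.11 ft³/s
w_5 = (51.4 − 42.5)/2 = 4.45 ft; q_5 = 1.86 × 2.24 × 4.45 = 18.54 ft³/s
w_6 = (60.1 − 47.2)/2 = 6.45 ft; q_6 = 1.61 × 1.36 × 6.45 = 14.12 ft³/s
w_7 = (60.1 − 51.4)/2 = 4.35 ft; q_7 = 1.07 × 0.57 × 4.35 = 2.653 ft³/s
Q = Σ qᵢ = 159.4 ft³/s

159 ft³/s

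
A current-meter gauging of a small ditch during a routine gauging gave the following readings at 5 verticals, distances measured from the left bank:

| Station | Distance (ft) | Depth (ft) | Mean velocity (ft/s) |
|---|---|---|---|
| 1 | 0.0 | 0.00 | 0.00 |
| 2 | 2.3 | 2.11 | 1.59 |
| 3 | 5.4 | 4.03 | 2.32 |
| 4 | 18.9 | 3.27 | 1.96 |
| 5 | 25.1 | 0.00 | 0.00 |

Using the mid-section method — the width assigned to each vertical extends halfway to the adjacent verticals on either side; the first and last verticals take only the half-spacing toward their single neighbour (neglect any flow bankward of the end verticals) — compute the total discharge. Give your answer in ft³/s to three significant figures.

150 ft³/s

w_2 = (5.4 − 0.0)/2 = 2.7 ft; q_2 = 1.59 × 2.11 × 2.7 = 9.058 ft³/s
w_3 = (18.9 − 2.3)/2 = 8.3 ft; q_3 = 2.32 × 4.03 × 8.3 = 77.60 ft³/s
w_4 = (25.1 − 5.4)/2 = 9.85 ft; q_4 = 1.96 × 3.27 × 9.85 = 63.13 ft³/s
Stations 1, 5 contribute zero (depth or velocity is 0).
Q = Σ qᵢ = 149.8 ft³/s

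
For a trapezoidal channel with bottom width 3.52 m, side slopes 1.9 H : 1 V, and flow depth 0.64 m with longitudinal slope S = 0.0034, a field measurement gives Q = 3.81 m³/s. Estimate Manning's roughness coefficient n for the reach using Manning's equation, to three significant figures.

A = (b + z·y)·y = (3.52 + 1.9×0.64)×0.64 = 3.031 m²
P = b + 2y√(1+z²) = 3.52 + 2×0.64×√(1+1.9²) = 6.268 m
R = A/P = 3.031/6.268 = 0.4836 m
n = (1/Q)·A·R^(2/3)·S^(1/2) = (1/3.81) × 3.031 × 0.6161 × 0.05831 = 0.02858

0.0286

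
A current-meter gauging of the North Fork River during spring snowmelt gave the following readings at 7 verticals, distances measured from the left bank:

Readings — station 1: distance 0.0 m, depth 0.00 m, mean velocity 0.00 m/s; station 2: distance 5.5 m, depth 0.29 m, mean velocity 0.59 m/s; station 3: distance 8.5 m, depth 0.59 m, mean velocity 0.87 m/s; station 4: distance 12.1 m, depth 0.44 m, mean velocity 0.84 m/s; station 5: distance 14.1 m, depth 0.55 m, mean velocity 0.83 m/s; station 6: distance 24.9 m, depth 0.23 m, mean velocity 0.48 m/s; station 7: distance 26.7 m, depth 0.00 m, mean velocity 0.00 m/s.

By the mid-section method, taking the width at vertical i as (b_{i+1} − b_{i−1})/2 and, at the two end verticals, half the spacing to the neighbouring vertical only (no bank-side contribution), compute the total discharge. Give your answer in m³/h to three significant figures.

w_2 = (8.5 − 0.0)/2 = 4.25 m; q_2 = 0.59 × 0.29 × 4.25 = 0.7272 m³/s
w_3 = (12.1 − 5.5)/2 = 3.3 m; q_3 = 0.87 × 0.59 × 3.3 = 1.694 m³/s
w_4 = (14.1 − 8.5)/2 = 2.8 m; q_4 = 0.84 × 0.44 × 2.8 = 1.035 m³/s
w_5 = (24.9 − 12.1)/2 = 6.4 m; q_5 = 0.83 × 0.55 × 6.4 = 2.922 m³/s
w_6 = (26.7 − 14.1)/2 = 6.3 m; q_6 = 0.48 × 0.23 × 6.3 = 0.6955 m³/s
Stations 1, 7 contribute zero (depth or velocity is 0).
Q = Σ qᵢ = 7.073 m³/s
= 7.073 × 3600 = 25460 m³/h

25500 m³/h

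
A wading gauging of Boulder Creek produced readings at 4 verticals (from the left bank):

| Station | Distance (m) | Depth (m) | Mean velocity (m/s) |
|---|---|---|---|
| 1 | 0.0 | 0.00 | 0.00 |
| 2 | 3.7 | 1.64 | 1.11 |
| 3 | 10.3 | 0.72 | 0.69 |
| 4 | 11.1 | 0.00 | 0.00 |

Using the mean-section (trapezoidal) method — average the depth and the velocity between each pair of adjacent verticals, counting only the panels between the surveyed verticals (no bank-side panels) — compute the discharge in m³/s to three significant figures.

8.79 m³/s

Panel 1-2: Δb = 3.7 m, d̄ = (0.00+1.64)/2 = 0.82, v̄ = (0.00+1.11)/2 = 0.555 → q = 3.7×0.82×0.555 = 1.684 m³/s
Panel 2-3: Δb = 6.6 m, d̄ = (1.64+0.72)/2 = 1.18, v̄ = (1.11+0.69)/2 = 0.9 → q = 6.6×1.18×0.9 = 7.009 m³/s
Panel 3-4: Δb = 0.8 m, d̄ = (0.72+0.00)/2 = 0.36, v̄ = (0.69+0.00)/2 = 0.345 → q = 0.8×0.36×0.345 = 0.09936 m³/s
Q = Σ q = 8.792 m³/s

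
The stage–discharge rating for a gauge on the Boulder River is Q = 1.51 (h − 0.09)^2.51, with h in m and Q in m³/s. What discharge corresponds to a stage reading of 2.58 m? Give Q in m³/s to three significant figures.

Q = 1.51 × (2.58 − 0.09)^2.51 = 1.51 × 2.49^2.51 = 14.91 m³/s

14.9 m³/s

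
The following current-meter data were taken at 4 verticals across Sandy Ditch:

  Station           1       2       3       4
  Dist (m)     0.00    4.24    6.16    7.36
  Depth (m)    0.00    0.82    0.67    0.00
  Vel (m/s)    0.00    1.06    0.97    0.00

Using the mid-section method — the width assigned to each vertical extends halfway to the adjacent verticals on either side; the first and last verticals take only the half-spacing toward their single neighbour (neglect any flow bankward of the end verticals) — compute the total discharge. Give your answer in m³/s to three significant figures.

w_2 = (6.16 − 0.00)/2 = 3.08 m; q_2 = 1.06 × 0.82 × 3.08 = 2.677 m³/s
w_3 = (7.36 − 4.24)/2 = 1.56 m; q_3 = 0.97 × 0.67 × 1.56 = 1.014 m³/s
Stations 1, 4 contribute zero (depth or velocity is 0).
Q = Σ qᵢ = 3.691 m³/s

3.69 m³/s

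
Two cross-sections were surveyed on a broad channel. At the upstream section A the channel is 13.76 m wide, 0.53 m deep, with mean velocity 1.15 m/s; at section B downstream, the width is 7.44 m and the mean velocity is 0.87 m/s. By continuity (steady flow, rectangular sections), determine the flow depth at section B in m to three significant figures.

Q = A₁V₁ = (13.76×0.53) × 1.15 = 8.387 m³/s
d₂ = Q/(b₂ V₂) = 8.387/(7.44×0.87) = 1.296 m

1.30 m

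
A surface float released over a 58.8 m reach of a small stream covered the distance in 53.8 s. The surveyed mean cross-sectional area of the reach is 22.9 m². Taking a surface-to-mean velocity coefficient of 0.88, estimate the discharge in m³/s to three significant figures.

v_surface = L / t̄ = 58.8 / 53.8 = 1.093 m/s
v_mean = 0.88 × 1.093 = 0.9618 m/s
Q = A × v_mean = 22.9 × 0.9618 = 22.02 m³/s

22.0 m³/s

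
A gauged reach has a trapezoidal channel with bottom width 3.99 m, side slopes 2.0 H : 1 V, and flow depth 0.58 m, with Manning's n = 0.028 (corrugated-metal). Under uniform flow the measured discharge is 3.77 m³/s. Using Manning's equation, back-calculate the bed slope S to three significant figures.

0.00358

A = (b + z·y)·y = (3.99 + 2.0×0.58)×0.58 = 2.987 m²
P = b + 2y√(1+z²) = 3.99 + 2×0.58×√(1+2.0²) = 6.584 m
R = A/P = 2.987/6.584 = 0.4537 m
S = (Q·n / (1·A·R^(2/3)))² = (3.77×0.028 / (1×2.987×0.5904))² = 0.003583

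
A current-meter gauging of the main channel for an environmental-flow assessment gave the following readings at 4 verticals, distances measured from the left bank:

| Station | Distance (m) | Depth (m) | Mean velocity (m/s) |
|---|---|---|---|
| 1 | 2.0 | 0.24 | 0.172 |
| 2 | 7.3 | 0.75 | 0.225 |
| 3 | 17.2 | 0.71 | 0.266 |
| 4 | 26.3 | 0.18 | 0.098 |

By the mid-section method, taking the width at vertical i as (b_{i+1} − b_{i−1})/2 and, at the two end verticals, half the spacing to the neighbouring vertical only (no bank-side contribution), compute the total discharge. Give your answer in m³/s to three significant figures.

3.27 m³/s

w_1 = (7.3 − 2.0)/2 = 2.65 m; q_1 = 0.172 × 0.24 × 2.65 = 0.1094 m³/s
w_2 = (17.2 − 2.0)/2 = 7.6 m; q_2 = 0.225 × 0.75 × 7.6 = 1.283 m³/s
w_3 = (26.3 − 7.3)/2 = 9.5 m; q_3 = 0.266 × 0.71 × 9.5 = 1.794 m³/s
w_4 = (26.3 − 17.2)/2 = 4.55 m; q_4 = 0.098 × 0.18 × 4.55 = 0.08026 m³/s
Q = Σ qᵢ = 3.266 m³/s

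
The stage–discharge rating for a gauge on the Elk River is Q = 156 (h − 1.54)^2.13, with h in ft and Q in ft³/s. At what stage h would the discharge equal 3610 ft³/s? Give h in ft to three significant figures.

h − h₀ = (Q/C)^(1/b) = (3610/156)^(1/2.13) = 4.371 ft
h = 1.54 + 4.371 = 5.911 ft

5.91 ft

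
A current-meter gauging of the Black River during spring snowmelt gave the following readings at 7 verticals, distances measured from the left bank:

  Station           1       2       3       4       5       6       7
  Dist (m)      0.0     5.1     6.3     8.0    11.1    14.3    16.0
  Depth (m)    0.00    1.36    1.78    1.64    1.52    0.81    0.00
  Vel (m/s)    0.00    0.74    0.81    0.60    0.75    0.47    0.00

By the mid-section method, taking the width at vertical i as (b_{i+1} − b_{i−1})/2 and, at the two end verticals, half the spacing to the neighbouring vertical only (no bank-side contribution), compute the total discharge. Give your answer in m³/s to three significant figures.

w_2 = (6.3 − 0.0)/2 = 3.15 m; q_2 = 0.74 × 1.36 × 3.15 = 3.170 m³/s
w_3 = (8.0 − 5.1)/2 = 1.45 m; q_3 = 0.81 × 1.78 × 1.45 = 2.091 m³/s
w_4 = (11.1 − 6.3)/2 = 2.4 m; q_4 = 0.60 × 1.64 × 2.4 = 2.362 m³/s
w_5 = (14.3 − 8.0)/2 = 3.15 m; q_5 = 0.75 × 1.52 × 3.15 = 3.591 m³/s
w_6 = (16.0 − 11.1)/2 = 2.45 m; q_6 = 0.47 × 0.81 × 2.45 = 0.9327 m³/s
Stations 1, 7 contribute zero (depth or velocity is 0).
Q = Σ qᵢ = 12.15 m³/s

12.1 m³/s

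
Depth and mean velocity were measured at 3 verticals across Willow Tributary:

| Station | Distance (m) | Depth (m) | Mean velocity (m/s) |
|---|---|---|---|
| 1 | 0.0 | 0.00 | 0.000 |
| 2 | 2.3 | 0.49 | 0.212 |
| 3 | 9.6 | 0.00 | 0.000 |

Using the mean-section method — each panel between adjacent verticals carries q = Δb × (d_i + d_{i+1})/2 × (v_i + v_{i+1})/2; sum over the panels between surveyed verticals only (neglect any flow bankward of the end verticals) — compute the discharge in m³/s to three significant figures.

Panel 1-2: Δb = 2.3 m, d̄ = (0.00+0.49)/2 = 0.245, v̄ = (0.000+0.212)/2 = 0.106 → q = 2.3×0.245×0.106 = 0.05973 m³/s
Panel 2-3: Δb = 7.3 m, d̄ = (0.49+0.00)/2 = 0.245, v̄ = (0.212+0.000)/2 = 0.106 → q = 7.3×0.245×0.106 = 0.1896 m³/s
Q = Σ q = 0.2493 m³/s

0.249 m³/s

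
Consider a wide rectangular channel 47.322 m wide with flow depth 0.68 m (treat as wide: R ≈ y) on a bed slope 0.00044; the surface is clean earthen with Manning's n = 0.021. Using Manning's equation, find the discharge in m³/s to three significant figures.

A = b·y = 47.322 × 0.68 = 32.18 m²
Wide channel: R ≈ y = 0.68 m
Q = (1/n)·A·R^(2/3)·S^(1/2) = (1/0.021) × 32.18 × 0.6800^(2/3) × 0.00044^(1/2) = 24.86 m³/s

24.9 m³/s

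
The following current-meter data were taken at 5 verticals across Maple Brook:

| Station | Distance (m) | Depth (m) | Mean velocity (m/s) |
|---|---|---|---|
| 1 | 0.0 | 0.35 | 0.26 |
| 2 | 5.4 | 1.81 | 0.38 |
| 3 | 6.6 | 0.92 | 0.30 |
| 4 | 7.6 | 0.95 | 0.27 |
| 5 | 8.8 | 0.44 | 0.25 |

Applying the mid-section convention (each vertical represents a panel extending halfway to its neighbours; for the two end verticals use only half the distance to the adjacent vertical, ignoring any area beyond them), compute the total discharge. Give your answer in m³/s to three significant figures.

3.17 m³/s

w_1 = (5.4 − 0.0)/2 = 2.7 m; q_1 = 0.26 × 0.35 × 2.7 = 0.2457 m³/s
w_2 = (6.6 − 0.0)/2 = 3.3 m; q_2 = 0.38 × 1.81 × 3.3 = 2.270 m³/s
w_3 = (7.6 − 5.4)/2 = 1.1 m; q_3 = 0.30 × 0.92 × 1.1 = 0.3036 m³/s
w_4 = (8.8 − 6.6)/2 = 1.1 m; q_4 = 0.27 × 0.95 × 1.1 = 0.2822 m³/s
w_5 = (8.8 − 7.6)/2 = 0.6 m; q_5 = 0.25 × 0.44 × 0.6 = 0.06600 m³/s
Q = Σ qᵢ = 3.167 m³/s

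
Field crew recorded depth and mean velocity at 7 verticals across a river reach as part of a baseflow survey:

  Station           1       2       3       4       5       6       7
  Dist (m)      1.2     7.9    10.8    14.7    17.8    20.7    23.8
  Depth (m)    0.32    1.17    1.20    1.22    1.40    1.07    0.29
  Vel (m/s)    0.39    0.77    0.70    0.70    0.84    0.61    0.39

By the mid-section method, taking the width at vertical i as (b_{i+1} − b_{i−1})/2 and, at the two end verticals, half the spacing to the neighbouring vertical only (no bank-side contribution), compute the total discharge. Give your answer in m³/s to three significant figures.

16.2 m³/s

w_1 = (7.9 − 1.2)/2 = 3.35 m; q_1 = 0.39 × 0.32 × 3.35 = 0.4181 m³/s
w_2 = (10.8 − 1.2)/2 = 4.8 m; q_2 = 0.77 × 1.17 × 4.8 = 4.324 m³/s
w_3 = (14.7 − 7.9)/2 = 3.4 m; q_3 = 0.70 × 1.20 × 3.4 = 2.856 m³/s
w_4 = (17.8 − 10.8)/2 = 3.5 m; q_4 = 0.70 × 1.22 × 3.5 = 2.989 m³/s
w_5 = (20.7 − 14.7)/2 = 3 m; q_5 = 0.84 × 1.40 × 3 = 3.528 m³/s
w_6 = (23.8 − 17.8)/2 = 3 m; q_6 = 0.61 × 1.07 × 3 = 1.958 m³/s
w_7 = (23.8 − 20.7)/2 = 1.55 m; q_7 = 0.39 × 0.29 × 1.55 = 0.1753 m³/s
Q = Σ qᵢ = 16.25 m³/s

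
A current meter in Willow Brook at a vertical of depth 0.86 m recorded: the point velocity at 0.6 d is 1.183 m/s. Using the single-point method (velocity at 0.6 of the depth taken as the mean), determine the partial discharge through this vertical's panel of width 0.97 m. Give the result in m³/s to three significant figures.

0.987 m³/s

v̄ = v₀.₆ = 1.183 m/s
q = v̄ × d × w = 1.183 × 0.86 × 0.97 = 0.9869 m³/s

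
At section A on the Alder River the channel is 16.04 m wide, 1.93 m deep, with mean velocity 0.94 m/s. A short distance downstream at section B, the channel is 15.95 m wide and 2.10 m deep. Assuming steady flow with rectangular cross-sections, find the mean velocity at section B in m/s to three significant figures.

Q = A₁V₁ = (16.04×1.93) × 0.94 = 29.10 m³/s
A₂ = 15.95 × 2.10 = 33.50 m²
V₂ = Q/A₂ = 29.10/33.50 = 0.8688 m/s

0.869 m/s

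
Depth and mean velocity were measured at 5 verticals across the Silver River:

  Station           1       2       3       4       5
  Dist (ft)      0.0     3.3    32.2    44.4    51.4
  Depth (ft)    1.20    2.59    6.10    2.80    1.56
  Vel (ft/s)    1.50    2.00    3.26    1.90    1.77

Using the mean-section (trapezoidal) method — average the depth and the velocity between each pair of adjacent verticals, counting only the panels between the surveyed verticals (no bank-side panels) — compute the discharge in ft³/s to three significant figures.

Panel 1-2: Δb = 3.3 ft, d̄ = (1.20+2.59)/2 = 1.895, v̄ = (1.50+2.00)/2 = 1.75 → q = 3.3×1.895×1.75 = 10.94 ft³/s
Panel 2-3: Δb = 28.9 ft, d̄ = (2.59+6.10)/2 = 4.345, v̄ = (2.00+3.26)/2 = 2.63 → q = 28.9×4.345×2.63 = 330.3 ft³/s
Panel 3-4: Δb = 12.2 ft, d̄ = (6.10+2.80)/2 = 4.45, v̄ = (3.26+1.90)/2 = 2.58 → q = 12.2×4.45×2.58 = 140.1 ft³/s
Panel 4-5: Δb = 7 ft, d̄ = (2.80+1.56)/2 = 2.18, v̄ = (1.90+1.77)/2 = 1.835 → q = 7×2.18×1.835 = 28.00 ft³/s
Q = Σ q = 509.3 ft³/s

509 ft³/s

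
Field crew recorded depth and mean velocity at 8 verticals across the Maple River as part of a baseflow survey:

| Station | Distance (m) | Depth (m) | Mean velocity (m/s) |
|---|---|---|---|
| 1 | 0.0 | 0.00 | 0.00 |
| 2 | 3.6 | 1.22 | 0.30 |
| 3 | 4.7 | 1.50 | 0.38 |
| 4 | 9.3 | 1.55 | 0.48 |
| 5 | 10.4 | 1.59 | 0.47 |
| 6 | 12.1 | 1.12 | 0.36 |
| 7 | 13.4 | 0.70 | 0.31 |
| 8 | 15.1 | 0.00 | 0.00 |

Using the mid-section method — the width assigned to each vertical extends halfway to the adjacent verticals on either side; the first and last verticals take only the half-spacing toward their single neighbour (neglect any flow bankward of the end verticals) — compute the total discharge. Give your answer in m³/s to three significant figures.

6.58 m³/s

w_2 = (4.7 − 0.0)/2 = 2.35 m; q_2 = 0.30 × 1.22 × 2.35 = 0.8601 m³/s
w_3 = (9.3 − 3.6)/2 = 2.85 m; q_3 = 0.38 × 1.50 × 2.85 = 1.625 m³/s
w_4 = (10.4 − 4.7)/2 = 2.85 m; q_4 = 0.48 × 1.55 × 2.85 = 2.120 m³/s
w_5 = (12.1 − 9.3)/2 = 1.4 m; q_5 = 0.47 × 1.59 × 1.4 = 1.046 m³/s
w_6 = (13.4 − 10.4)/2 = 1.5 m; q_6 = 0.36 × 1.12 × 1.5 = 0.6048 m³/s
w_7 = (15.1 − 12.1)/2 = 1.5 m; q_7 = 0.31 × 0.70 × 1.5 = 0.3255 m³/s
Stations 1, 8 contribute zero (depth or velocity is 0).
Q = Σ qᵢ = 6.582 m³/s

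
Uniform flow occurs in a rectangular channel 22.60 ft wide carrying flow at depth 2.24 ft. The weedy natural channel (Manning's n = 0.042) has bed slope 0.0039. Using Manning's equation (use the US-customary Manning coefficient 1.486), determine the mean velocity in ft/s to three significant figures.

A = b·y = 22.60 × 2.24 = 50.62 ft²
P = b + 2y = 22.60 + 2×2.24 = 27.08 ft
R = A/P = 50.62/27.08 = 1.869 ft
Q = (1.486/n)·A·R^(2/3)·S^(1/2) = (1.486/0.042) × 50.62 × 1.869^(2/3) × 0.0039^(1/2) = 169.7 ft³/s
V = Q/A = 169.7/50.62 = 3.353 ft/s

3.35 ft/s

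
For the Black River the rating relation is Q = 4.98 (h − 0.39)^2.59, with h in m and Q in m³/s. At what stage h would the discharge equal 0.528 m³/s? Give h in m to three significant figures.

h − h₀ = (Q/C)^(1/b) = (0.528/4.98)^(1/2.59) = 0.4204 m
h = 0.39 + 0.4204 = 0.8104 m

0.810 m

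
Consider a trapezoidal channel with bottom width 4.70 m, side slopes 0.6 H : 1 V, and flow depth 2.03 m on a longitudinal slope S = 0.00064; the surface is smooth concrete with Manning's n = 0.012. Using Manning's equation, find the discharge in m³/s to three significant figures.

A = (b + z·y)·y = (4.70 + 0.6×2.03)×2.03 = 12.01 m²
P = b + 2y√(1+z²) = 4.70 + 2×2.03×√(1+0.6²) = 9.435 m
R = A/P = 12.01/9.435 = 1.273 m
Q = (1/n)·A·R^(2/3)·S^(1/2) = (1/0.012) × 12.01 × 1.273^(2/3) × 0.00064^(1/2) = 29.75 m³/s

29.8 m³/s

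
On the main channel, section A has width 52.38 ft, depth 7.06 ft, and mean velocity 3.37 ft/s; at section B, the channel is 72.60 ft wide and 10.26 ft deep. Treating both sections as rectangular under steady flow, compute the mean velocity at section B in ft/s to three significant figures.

1.67 ft/s

Q = A₁V₁ = (52.38×7.06) × 3.37 = 1246 ft³/s
A₂ = 72.60 × 10.26 = 744.9 ft²
V₂ = Q/A₂ = 1246/744.9 = 1.673 ft/s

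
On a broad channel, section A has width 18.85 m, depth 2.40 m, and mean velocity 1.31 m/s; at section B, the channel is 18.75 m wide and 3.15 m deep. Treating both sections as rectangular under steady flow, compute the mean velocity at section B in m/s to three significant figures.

1.00 m/s

Q = A₁V₁ = (18.85×2.40) × 1.31 = 59.26 m³/s
A₂ = 18.75 × 3.15 = 59.06 m²
V₂ = Q/A₂ = 59.26/59.06 = 1.003 m/s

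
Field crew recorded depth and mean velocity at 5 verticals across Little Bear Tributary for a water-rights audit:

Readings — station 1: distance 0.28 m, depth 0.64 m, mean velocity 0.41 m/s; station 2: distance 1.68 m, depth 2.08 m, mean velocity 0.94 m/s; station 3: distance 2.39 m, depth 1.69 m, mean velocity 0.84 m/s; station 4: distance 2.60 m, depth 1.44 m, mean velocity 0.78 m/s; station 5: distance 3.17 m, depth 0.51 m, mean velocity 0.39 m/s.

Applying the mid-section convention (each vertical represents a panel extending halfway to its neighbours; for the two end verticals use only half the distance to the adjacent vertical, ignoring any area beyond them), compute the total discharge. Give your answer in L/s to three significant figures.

w_1 = (1.68 − 0.28)/2 = 0.7 m; q_1 = 0.41 × 0.64 × 0.7 = 0.1837 m³/s
w_2 = (2.39 − 0.28)/2 = 1.055 m; q_2 = 0.94 × 2.08 × 1.055 = 2.063 m³/s
w_3 = (2.60 − 1.68)/2 = 0.46 m; q_3 = 0.84 × 1.69 × 0.46 = 0.6530 m³/s
w_4 = (3.17 − 2.39)/2 = 0.39 m; q_4 = 0.78 × 1.44 × 0.39 = 0.4380 m³/s
w_5 = (3.17 − 2.60)/2 = 0.285 m; q_5 = 0.39 × 0.51 × 0.285 = 0.05669 m³/s
Q = Σ qᵢ = 3.394 m³/s
= 3.394 × 1000 = 3394 L/s

3390 L/s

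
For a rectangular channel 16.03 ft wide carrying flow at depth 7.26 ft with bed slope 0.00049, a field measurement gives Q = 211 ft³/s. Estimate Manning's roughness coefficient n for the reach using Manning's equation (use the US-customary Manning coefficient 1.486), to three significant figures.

0.0443

A = b·y = 16.03 × 7.26 = 116.4 ft²
P = b + 2y = 16.03 + 2×7.26 = 30.55 ft
R = A/P = 116.4/30.55 = 3.809 ft
n = (1.486/Q)·A·R^(2/3)·S^(1/2) = (1.486/211) × 116.4 × 2.439 × 0.02214 = 0.04425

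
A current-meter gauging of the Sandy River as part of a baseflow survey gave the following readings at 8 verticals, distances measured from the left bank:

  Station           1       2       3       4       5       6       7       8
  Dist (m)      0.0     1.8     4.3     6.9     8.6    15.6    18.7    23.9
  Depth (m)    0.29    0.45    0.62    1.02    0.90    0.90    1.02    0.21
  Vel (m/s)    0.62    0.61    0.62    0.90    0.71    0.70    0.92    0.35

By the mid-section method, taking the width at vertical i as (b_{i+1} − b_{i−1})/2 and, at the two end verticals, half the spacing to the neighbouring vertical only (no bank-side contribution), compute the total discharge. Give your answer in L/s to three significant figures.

w_1 = (1.8 − 0.0)/2 = 0.9 m; q_1 = 0.62 × 0.29 × 0.9 = 0.1618 m³/s
w_2 = (4.3 − 0.0)/2 = 2.15 m; q_2 = 0.61 × 0.45 × 2.15 = 0.5902 m³/s
w_3 = (6.9 − 1.8)/2 = 2.55 m; q_3 = 0.62 × 0.62 × 2.55 = 0.9802 m³/s
w_4 = (8.6 − 4.3)/2 = 2.15 m; q_4 = 0.90 × 1.02 × 2.15 = 1.974 m³/s
w_5 = (15.6 − 6.9)/2 = 4.35 m; q_5 = 0.71 × 0.90 × 4.35 = 2.780 m³/s
w_6 = (18.7 − 8.6)/2 = 5.05 m; q_6 = 0.70 × 0.90 × 5.05 = 3.182 m³/s
w_7 = (23.9 − 15.6)/2 = 4.15 m; q_7 = 0.92 × 1.02 × 4.15 = 3.894 m³/s
w_8 = (23.9 − 18.7)/2 = 2.6 m; q_8 = 0.35 × 0.21 × 2.6 = 0.1911 m³/s
Q = Σ qᵢ = 13.75 m³/s
= 13.75 × 1000 = 13750 L/s

13800 L/s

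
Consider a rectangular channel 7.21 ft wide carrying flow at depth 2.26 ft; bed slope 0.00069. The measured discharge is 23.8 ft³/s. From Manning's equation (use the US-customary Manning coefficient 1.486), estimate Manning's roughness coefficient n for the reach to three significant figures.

0.0333

A = b·y = 7.21 × 2.26 = 16.29 ft²
P = b + 2y = 7.21 + 2×2.26 = 11.73 ft
R = A/P = 16.29/11.73 = 1.389 ft
n = (1.486/Q)·A·R^(2/3)·S^(1/2) = (1.486/23.8) × 16.29 × 1.245 × 0.02627 = 0.03327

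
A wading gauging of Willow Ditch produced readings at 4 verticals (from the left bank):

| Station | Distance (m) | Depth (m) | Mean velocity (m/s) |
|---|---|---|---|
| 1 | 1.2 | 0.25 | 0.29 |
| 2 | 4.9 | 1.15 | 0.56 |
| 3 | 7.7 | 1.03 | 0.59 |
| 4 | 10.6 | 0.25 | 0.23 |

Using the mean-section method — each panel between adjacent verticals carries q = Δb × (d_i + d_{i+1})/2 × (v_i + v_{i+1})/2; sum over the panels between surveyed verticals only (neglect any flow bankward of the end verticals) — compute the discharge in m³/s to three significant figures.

Panel 1-2: Δb = 3.7 m, d̄ = (0.25+1.15)/2 = 0.7, v̄ = (0.29+0.56)/2 = 0.425 → q = 3.7×0.7×0.425 = 1.101 m³/s
Panel 2-3: Δb = 2.8 m, d̄ = (1.15+1.03)/2 = 1.09, v̄ = (0.56+0.59)/2 = 0.575 → q = 2.8×1.09×0.575 = 1.755 m³/s
Panel 3-4: Δb = 2.9 m, d̄ = (1.03+0.25)/2 = 0.64, v̄ = (0.59+0.23)/2 = 0.41 → q = 2.9×0.64×0.41 = 0.7610 m³/s
Q = Σ q = 3.617 m³/s

3.62 m³/s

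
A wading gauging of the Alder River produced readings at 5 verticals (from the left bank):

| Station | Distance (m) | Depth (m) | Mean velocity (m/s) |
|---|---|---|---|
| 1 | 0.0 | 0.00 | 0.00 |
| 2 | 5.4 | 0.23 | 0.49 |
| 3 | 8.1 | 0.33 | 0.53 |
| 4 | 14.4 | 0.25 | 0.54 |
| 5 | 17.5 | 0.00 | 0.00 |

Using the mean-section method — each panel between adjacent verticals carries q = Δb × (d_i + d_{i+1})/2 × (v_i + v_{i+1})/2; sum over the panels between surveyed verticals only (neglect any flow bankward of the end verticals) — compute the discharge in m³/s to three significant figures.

1.62 m³/s

Panel 1-2: Δb = 5.4 m, d̄ = (0.00+0.23)/2 = 0.115, v̄ = (0.00+0.49)/2 = 0.245 → q = 5.4×0.115×0.245 = 0.1521 m³/s
Panel 2-3: Δb = 2.7 m, d̄ = (0.23+0.33)/2 = 0.28, v̄ = (0.49+0.53)/2 = 0.51 → q = 2.7×0.28×0.51 = 0.3856 m³/s
Panel 3-4: Δb = 6.3 m, d̄ = (0.33+0.25)/2 = 0.29, v̄ = (0.53+0.54)/2 = 0.535 → q = 6.3×0.29×0.535 = 0.9774 m³/s
Panel 4-5: Δb = 3.1 m, d̄ = (0.25+0.00)/2 = 0.125, v̄ = (0.54+0.00)/2 = 0.27 → q = 3.1×0.125×0.27 = 0.1046 m³/s
Q = Σ q = 1.620 m³/s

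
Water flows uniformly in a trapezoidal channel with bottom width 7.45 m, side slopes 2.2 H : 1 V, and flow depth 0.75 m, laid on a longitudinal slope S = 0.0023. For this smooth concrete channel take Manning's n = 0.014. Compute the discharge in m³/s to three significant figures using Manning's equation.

16.9 m³/s

A = (b + z·y)·y = (7.45 + 2.2×0.75)×0.75 = 6.825 m²
P = b + 2y√(1+z²) = 7.45 + 2×0.75×√(1+2.2²) = 11.07 m
R = A/P = 6.825/11.07 = 0.6163 m
Q = (1/n)·A·R^(2/3)·S^(1/2) = (1/0.014) × 6.825 × 0.6163^(2/3) × 0.0023^(1/2) = 16.93 m³/s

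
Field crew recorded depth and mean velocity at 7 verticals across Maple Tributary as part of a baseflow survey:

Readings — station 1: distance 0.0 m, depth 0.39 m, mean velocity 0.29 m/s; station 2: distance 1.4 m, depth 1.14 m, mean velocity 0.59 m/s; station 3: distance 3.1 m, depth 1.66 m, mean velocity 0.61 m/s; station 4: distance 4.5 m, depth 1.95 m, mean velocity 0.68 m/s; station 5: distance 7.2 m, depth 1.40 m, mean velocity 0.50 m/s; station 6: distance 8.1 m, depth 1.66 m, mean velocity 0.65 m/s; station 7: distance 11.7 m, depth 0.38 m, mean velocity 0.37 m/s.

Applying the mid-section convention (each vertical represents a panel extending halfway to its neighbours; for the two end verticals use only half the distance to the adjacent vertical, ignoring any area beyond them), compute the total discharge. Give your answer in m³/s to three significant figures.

9.35 m³/s

w_1 = (1.4 − 0.0)/2 = 0.7 m; q_1 = 0.29 × 0.39 × 0.7 = 0.07917 m³/s
w_2 = (3.1 − 0.0)/2 = 1.55 m; q_2 = 0.59 × 1.14 × 1.55 = 1.043 m³/s
w_3 = (4.5 − 1.4)/2 = 1.55 m; q_3 = 0.61 × 1.66 × 1.55 = 1.570 m³/s
w_4 = (7.2 − 3.1)/2 = 2.05 m; q_4 = 0.68 × 1.95 × 2.05 = 2.718 m³/s
w_5 = (8.1 − 4.5)/2 = 1.8 m; q_5 = 0.50 × 1.40 × 1.8 = 1.260 m³/s
w_6 = (11.7 − 7.2)/2 = 2.25 m; q_6 = 0.65 × 1.66 × 2.25 = 2.428 m³/s
w_7 = (11.7 − 8.1)/2 = 1.8 m; q_7 = 0.37 × 0.38 × 1.8 = 0.2531 m³/s
Q = Σ qᵢ = 9.350 m³/s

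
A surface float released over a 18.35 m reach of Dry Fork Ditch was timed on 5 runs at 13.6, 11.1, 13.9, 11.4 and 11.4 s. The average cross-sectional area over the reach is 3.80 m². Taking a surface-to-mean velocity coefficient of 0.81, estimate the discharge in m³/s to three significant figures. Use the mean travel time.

t̄ = (13.6 + 11.1 + 13.9 + 11.4 + 11.4) / 5 = 12.28 s
v_surface = L / t̄ = 18.35 / 12.28 = 1.494 m/s
v_mean = 0.81 × 1.494 = 1.210 m/s
Q = A × v_mean = 3.80 × 1.210 = 4.599 m³/s

4.60 m³/s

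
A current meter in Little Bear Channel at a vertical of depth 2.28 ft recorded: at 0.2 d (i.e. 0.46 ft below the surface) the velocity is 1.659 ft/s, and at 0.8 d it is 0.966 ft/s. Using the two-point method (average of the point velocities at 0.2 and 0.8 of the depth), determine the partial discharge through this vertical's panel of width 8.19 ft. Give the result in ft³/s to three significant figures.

24.5 ft³/s

v̄ = (1.659 + 0.966) / 2 = 1.313 ft/s
q = v̄ × d × w = 1.313 × 2.28 × 8.19 = 24.51 ft³/s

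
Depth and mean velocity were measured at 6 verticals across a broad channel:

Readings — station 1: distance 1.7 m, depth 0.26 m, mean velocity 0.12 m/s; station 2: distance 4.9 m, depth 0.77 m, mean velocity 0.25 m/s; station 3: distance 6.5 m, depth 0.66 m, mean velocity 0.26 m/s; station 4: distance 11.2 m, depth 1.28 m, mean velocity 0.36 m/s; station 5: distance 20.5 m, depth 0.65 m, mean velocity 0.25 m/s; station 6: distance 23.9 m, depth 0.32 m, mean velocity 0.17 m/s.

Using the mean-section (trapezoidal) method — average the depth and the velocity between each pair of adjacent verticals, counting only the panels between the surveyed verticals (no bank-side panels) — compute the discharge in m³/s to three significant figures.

5.09 m³/s

Panel 1-2: Δb = 3.2 m, d̄ = (0.26+0.77)/2 = 0.515, v̄ = (0.12+0.25)/2 = 0.185 → q = 3.2×0.515×0.185 = 0.3049 m³/s
Panel 2-3: Δb = 1.6 m, d̄ = (0.77+0.66)/2 = 0.715, v̄ = (0.25+0.26)/2 = 0.255 → q = 1.6×0.715×0.255 = 0.2917 m³/s
Panel 3-4: Δb = 4.7 m, d̄ = (0.66+1.28)/2 = 0.97, v̄ = (0.26+0.36)/2 = 0.31 → q = 4.7×0.97×0.31 = 1.413 m³/s
Panel 4-5: Δb = 9.3 m, d̄ = (1.28+0.65)/2 = 0.965, v̄ = (0.36+0.25)/2 = 0.305 → q = 9.3×0.965×0.305 = 2.737 m³/s
Panel 5-6: Δb = 3.4 m, d̄ = (0.65+0.32)/2 = 0.485, v̄ = (0.25+0.17)/2 = 0.21 → q = 3.4×0.485×0.21 = 0.3463 m³/s
Q = Σ q = 5.093 m³/s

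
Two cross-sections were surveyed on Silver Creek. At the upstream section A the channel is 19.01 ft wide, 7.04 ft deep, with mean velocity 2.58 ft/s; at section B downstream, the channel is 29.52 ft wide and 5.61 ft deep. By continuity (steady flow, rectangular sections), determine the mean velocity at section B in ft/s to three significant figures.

Q = A₁V₁ = (19.01×7.04) × 2.58 = 345.3 ft³/s
A₂ = 29.52 × 5.61 = 165.6 ft²
V₂ = Q/A₂ = 345.3/165.6 = 2.085 ft/s

2.08 ft/s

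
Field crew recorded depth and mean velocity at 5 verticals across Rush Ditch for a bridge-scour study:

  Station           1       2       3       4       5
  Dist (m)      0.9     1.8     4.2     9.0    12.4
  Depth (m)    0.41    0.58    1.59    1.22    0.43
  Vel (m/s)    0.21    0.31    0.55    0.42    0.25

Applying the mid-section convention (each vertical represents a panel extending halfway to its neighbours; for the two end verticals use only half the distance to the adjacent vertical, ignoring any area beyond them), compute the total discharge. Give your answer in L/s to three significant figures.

w_1 = (1.8 − 0.9)/2 = 0.45 m; q_1 = 0.21 × 0.41 × 0.45 = 0.03875 m³/s
w_2 = (4.2 − 0.9)/2 = 1.65 m; q_2 = 0.31 × 0.58 × 1.65 = 0.2967 m³/s
w_3 = (9.0 − 1.8)/2 = 3.6 m; q_3 = 0.55 × 1.59 × 3.6 = 3.148 m³/s
w_4 = (12.4 − 4.2)/2 = 4.1 m; q_4 = 0.42 × 1.22 × 4.1 = 2.101 m³/s
w_5 = (12.4 − 9.0)/2 = 1.7 m; q_5 = 0.25 × 0.43 × 1.7 = 0.1828 m³/s
Q = Σ qᵢ = 5.767 m³/s
= 5.767 × 1000 = 5767 L/s

5770 L/s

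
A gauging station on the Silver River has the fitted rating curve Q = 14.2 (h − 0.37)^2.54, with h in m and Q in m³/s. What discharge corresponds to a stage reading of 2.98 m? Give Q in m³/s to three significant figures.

162 m³/s

Q = 14.2 × (2.98 − 0.37)^2.54 = 14.2 × 2.61^2.54 = 162.4 m³/s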